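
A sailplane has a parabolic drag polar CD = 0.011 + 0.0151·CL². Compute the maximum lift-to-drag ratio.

(L/D)max = 38.8

For CD = CD0 + K·CL², (L/D)max occurs at CL* = √(CD0/K) and equals 1/(2√(K·CD0)).
(L/D)max = 1/(2√(0.0151 × 0.011)) = 1/(2 × 0.01289) = 38.8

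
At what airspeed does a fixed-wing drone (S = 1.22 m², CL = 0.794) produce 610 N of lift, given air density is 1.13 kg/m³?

L = ½ρv²S·CL ⇒ v = √(2L/(ρ·S·CL))
v = √(2 × 610 / (1.13 × 1.22 × 0.794)) = √1115 = 33.4 m/s

v = 33.4 m/s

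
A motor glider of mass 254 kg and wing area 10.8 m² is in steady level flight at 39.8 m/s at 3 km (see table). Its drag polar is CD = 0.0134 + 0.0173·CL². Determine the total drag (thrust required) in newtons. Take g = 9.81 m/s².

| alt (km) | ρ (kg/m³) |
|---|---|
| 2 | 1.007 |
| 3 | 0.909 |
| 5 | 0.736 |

At 3 km, from the table: ρ = 0.909 kg/m³.
Weight W = mg = 254 × 9.81 = 2491.7 N; in level flight L = W.
q = ½ρv² = ½ × 0.909 × 39.8² = 719.9 Pa.
CL = W/(q·S) = 2491.7 / (719.9 × 10.8) = 0.3205.
CD = 0.0134 + 0.0173 × 0.3205² = 0.01518.
D = q·S·CD = 719.9 × 10.8 × 0.01518 = 118 N

D = 118 N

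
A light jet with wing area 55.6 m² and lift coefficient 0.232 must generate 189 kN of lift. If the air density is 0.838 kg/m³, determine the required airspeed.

L = ½ρv²S·CL ⇒ v = √(2L/(ρ·S·CL))
v = √(2 × 1.89×10^5 / (0.838 × 55.6 × 0.232)) = √34970 = 187 m/s

v = 187 m/s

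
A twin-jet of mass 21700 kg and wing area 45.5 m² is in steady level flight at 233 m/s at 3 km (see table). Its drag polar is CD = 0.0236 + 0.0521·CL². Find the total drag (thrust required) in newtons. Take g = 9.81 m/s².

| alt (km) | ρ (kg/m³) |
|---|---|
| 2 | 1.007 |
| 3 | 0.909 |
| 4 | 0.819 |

At 3 km, from the table: ρ = 0.909 kg/m³.
In steady level flight, lift balances weight: W = mg = 21700 × 9.81 = 2.1288×10^5 N.
Dynamic pressure q = 0.5 × 0.909 × 233² = 24670 Pa.
Required CL = L/(qS) = 2.1288×10^5/(24670·45.5) = 0.1896.
CD = 0.0236 + 0.0521 × 0.1896² = 0.02547.
D = q·S·CD = 24670 × 45.5 × 0.02547 = 28600 N

D = 28600 N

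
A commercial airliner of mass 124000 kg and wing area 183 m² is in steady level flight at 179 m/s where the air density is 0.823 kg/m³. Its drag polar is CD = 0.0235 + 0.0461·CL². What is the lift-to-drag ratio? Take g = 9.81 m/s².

In steady level flight, lift balances weight: W = mg = 124000 × 9.81 = 1.2164×10^6 N.
Dynamic pressure q = 0.5 × 0.823 × 179² = 13180 Pa.
Required CL = L/(qS) = 1.2164×10^6/(13180·183) = 0.5042.
CD = 0.0235 + 0.0461 × 0.5042² = 0.03522.
L/D = CL/CD = 0.5042 / 0.03522 = 14.3

L/D = 14.3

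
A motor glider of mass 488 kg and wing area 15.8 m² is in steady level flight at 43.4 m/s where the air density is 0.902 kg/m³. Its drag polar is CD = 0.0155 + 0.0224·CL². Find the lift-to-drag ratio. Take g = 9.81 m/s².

Weight W = mg = 488 × 9.81 = 4787.3 N; in level flight L = W.
q = ½ρv² = ½ × 0.902 × 43.4² = 849.5 Pa.
CL = W/(q·S) = 4787.3 / (849.5 × 15.8) = 0.3567.
CD = 0.0155 + 0.0224 × 0.3567² = 0.01835.
L/D = CL/CD = 0.3567 / 0.01835 = 19.4

L/D = 19.4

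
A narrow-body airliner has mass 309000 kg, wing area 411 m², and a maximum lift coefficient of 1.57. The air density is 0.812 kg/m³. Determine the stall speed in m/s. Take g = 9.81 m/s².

At stall, lift equals weight: L = W = m·g = 309000 × 9.81 = 3.031×10^6 N.
From L = ½ρV²S·CL,max = W: V_stall = √(2W/(ρSCL,max)) = √(2·3.031×10^6/(0.812·411·1.57))
V_stall = √11570 = 108 m/s

V_stall = 108 m/s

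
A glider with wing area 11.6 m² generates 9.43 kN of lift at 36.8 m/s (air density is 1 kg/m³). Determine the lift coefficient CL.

From L = ½ρv²S·CL, rearranging gives CL = 2L/(ρv²S).
CL = 2 × 9430 / (1 × 36.8² × 11.6) = 1.2

CL = 1.2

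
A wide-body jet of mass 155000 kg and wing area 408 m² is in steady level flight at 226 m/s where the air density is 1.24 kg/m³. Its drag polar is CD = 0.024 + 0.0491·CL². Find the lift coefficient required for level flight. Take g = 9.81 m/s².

CL = 0.118

Level flight ⇒ L = W = m·g = 155000 × 9.81 = 1.5206×10^6 N.
q = ½ρv² = ½ × 1.24 × 226² = 31670 Pa.
CL = 2W/(ρv²S) = 2×1.5206×10^6/(1.24×226²×408) = 0.1177.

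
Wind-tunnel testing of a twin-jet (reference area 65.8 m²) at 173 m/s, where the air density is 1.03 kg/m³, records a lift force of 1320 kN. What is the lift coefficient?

CL = 1.3

From L = ½ρv²S·CL, rearranging gives CL = 2L/(ρv²S).
CL = 2 × 1.32×10^6 / (1.03 × 173² × 65.8) = 1.3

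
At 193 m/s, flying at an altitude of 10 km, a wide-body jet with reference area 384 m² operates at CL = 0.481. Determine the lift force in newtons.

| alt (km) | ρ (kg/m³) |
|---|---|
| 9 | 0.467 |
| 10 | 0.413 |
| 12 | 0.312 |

L = 1.42×10^6 N

At 10 km, from the table: ρ = 0.413 kg/m³.
Dynamic pressure q = ½ρv² = ½ × 0.413 × 193² = 7692 Pa.
L = q·S·CL = 7692 × 384 × 0.481 = 1.42×10^6 N ≈ 1420 kN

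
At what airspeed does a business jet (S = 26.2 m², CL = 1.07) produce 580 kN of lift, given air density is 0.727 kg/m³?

v = 239 m/s

L = ½ρv²S·CL ⇒ v = √(2L/(ρ·S·CL))
v = √(2 × 5.8×10^5 / (0.727 × 26.2 × 1.07)) = √56920 = 239 m/s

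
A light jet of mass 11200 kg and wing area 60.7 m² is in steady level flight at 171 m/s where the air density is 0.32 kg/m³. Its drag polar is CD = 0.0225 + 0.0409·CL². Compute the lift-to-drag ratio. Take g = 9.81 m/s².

L/D = 13.5

Weight W = mg = 11200 × 9.81 = 1.0987×10^5 N; in level flight L = W.
Dynamic pressure q = 0.5 × 0.32 × 171² = 4679 Pa.
CL = 2W/(ρv²S) = 2×1.0987×10^5/(0.32×171²×60.7) = 0.3869.
CD = 0.0225 + 0.0409 × 0.3869² = 0.02862.
L/D = CL/CD = 0.3869 / 0.02862 = 13.5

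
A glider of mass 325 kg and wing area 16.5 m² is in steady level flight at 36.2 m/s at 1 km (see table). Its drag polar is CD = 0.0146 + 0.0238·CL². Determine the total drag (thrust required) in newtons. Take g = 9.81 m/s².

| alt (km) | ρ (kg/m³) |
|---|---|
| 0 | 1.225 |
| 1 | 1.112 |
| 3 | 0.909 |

At 1 km, from the table: ρ = 1.112 kg/m³.
In steady level flight, lift balances weight: W = mg = 325 × 9.81 = 3188.2 N.
q = ½ρv² = ½ × 1.112 × 36.2² = 728.6 Pa.
Required CL = L/(qS) = 3188.2/(728.6·16.5) = 0.2652.
CD = 0.0146 + 0.0238 × 0.2652² = 0.01627.
D = q·S·CD = 728.6 × 16.5 × 0.01627 = 195.6 N

D = 196 N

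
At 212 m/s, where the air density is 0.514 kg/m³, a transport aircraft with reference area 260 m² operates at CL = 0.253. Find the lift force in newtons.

Dynamic pressure q = ½ρv² = ½ × 0.514 × 212² = 11550 Pa.
L = q·S·CL = 11550 × 260 × 0.253 = 7.6×10^5 N ≈ 760 kN

L = 7.6×10^5 N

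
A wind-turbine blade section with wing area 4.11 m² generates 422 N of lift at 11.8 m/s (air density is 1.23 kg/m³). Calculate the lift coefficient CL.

From L = ½ρv²S·CL, rearranging gives CL = 2L/(ρv²S).
CL = 2 × 422 / (1.23 × 11.8² × 4.11) = 1.2

CL = 1.2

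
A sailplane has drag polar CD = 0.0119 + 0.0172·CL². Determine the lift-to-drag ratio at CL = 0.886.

CD = 0.0119 + 0.0172 × 0.886² = 0.0254
L/D = CL/CD = 0.886 / 0.0254 = 34.9

L/D = 34.9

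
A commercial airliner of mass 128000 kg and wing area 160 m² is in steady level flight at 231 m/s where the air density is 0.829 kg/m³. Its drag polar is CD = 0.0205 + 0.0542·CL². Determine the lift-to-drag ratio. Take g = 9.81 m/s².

L/D = 13

In steady level flight, lift balances weight: W = mg = 128000 × 9.81 = 1.2557×10^6 N.
Dynamic pressure q = 0.5 × 0.829 × 231² = 22120 Pa.
CL = 2W/(ρv²S) = 2×1.2557×10^6/(0.829×231²×160) = 0.3548.
CD = 0.0205 + 0.0542 × 0.3548² = 0.02732.
L/D = CL/CD = 0.3548 / 0.02732 = 13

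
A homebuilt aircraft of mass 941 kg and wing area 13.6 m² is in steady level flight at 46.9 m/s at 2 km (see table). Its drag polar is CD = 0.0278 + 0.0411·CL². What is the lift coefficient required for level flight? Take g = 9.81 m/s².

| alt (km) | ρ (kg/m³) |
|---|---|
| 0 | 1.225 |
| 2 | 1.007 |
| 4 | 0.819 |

CL = 0.613

At 2 km, from the table: ρ = 1.007 kg/m³.
Level flight ⇒ L = W = m·g = 941 × 9.81 = 9231.2 N.
Dynamic pressure q = 0.5 × 1.007 × 46.9² = 1108 Pa.
CL = 2W/(ρv²S) = 2×9231.2/(1.007×46.9²×13.6) = 0.6129.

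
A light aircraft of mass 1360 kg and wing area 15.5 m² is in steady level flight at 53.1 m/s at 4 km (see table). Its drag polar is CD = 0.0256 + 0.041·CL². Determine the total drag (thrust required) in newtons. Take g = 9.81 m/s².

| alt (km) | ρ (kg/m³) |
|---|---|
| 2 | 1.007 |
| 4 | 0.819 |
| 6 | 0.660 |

D = 866 N

At 4 km, from the table: ρ = 0.819 kg/m³.
Level flight ⇒ L = W = m·g = 1360 × 9.81 = 13342 N.
Dynamic pressure q = 0.5 × 0.819 × 53.1² = 1155 Pa.
CL = 2W/(ρv²S) = 2×13342/(0.819×53.1²×15.5) = 0.7455.
CD = 0.0256 + 0.041 × 0.7455² = 0.04839.
D = q·S·CD = 1155 × 15.5 × 0.04839 = 865.9 N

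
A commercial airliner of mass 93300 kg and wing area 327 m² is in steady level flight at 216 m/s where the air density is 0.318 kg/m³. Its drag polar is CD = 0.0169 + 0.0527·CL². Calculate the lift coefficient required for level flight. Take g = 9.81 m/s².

CL = 0.377

Weight W = mg = 93300 × 9.81 = 9.1527×10^5 N; in level flight L = W.
q = ½ρv² = ½ × 0.318 × 216² = 7418 Pa.
Required CL = L/(qS) = 9.1527×10^5/(7418·327) = 0.3773.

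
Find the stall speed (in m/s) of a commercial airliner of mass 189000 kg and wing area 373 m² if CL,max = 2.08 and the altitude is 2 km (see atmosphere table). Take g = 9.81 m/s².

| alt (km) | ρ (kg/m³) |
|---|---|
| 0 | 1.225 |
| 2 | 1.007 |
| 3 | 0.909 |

At 2 km, from the table: ρ = 1.007 kg/m³.
Stall occurs when L = W at CL,max. W = mg = 189000 × 9.81 = 1.854×10^6 N.
V_stall = √(2W/(ρ·S·CL,max)) = √(2 × 1.854×10^6 / (1.007 × 373 × 2.08))
V_stall = √4746 = 68.9 m/s

V_stall = 68.9 m/s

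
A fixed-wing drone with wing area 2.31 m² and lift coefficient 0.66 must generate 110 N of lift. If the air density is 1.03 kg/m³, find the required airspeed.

L = ½ρv²S·CL ⇒ v = √(2L/(ρ·S·CL))
v = √(2 × 110 / (1.03 × 2.31 × 0.66)) = √140.1 = 11.8 m/s

v = 11.8 m/s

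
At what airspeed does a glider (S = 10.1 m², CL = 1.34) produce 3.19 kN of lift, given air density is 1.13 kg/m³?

v = 20.4 m/s

L = ½ρv²S·CL ⇒ v = √(2L/(ρ·S·CL))
v = √(2 × 3190 / (1.13 × 10.1 × 1.34)) = √417.2 = 20.4 m/s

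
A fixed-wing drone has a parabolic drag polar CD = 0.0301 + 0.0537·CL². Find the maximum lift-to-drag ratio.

(L/D)max = 12.4

For CD = CD0 + K·CL², (L/D)max occurs at CL* = √(CD0/K) and equals 1/(2√(K·CD0)).
(L/D)max = 1/(2√(0.0537 × 0.0301)) = 1/(2 × 0.0402) = 12.4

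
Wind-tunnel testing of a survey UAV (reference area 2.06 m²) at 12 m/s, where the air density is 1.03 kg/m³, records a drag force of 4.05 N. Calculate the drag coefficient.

CD = 0.0265

From D = ½ρv²S·CD, rearranging gives CD = 2D/(ρv²S).
CD = 2 × 4.05 / (1.03 × 12² × 2.06) = 0.0265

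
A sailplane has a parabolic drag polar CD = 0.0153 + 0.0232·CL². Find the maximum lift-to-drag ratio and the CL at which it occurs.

For CD = CD0 + K·CL², (L/D)max occurs at CL* = √(CD0/K) and equals 1/(2√(K·CD0)).
(L/D)max = 1/(2√(0.0232 × 0.0153)) = 1/(2 × 0.01884) = 26.5
CL* = √(0.0153/0.0232) = 0.812

(L/D)max = 26.5, at CL = 0.812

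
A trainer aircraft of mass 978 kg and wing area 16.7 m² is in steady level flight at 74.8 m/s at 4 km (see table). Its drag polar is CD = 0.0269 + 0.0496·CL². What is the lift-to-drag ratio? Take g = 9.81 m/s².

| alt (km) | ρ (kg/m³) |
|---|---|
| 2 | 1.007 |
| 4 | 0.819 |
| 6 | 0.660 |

At 4 km, from the table: ρ = 0.819 kg/m³.
In steady level flight, lift balances weight: W = mg = 978 × 9.81 = 9594.2 N.
Dynamic pressure q = 0.5 × 0.819 × 74.8² = 2291 Pa.
CL = 2W/(ρv²S) = 2×9594.2/(0.819×74.8²×16.7) = 0.2507.
CD = 0.0269 + 0.0496 × 0.2507² = 0.03002.
L/D = CL/CD = 0.2507 / 0.03002 = 8.35

L/D = 8.35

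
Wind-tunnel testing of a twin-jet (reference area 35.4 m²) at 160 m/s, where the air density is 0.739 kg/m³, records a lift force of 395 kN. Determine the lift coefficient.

CL = 1.18

From L = ½ρv²S·CL, rearranging gives CL = 2L/(ρv²S).
CL = 2 × 3.95×10^5 / (0.739 × 160² × 35.4) = 1.18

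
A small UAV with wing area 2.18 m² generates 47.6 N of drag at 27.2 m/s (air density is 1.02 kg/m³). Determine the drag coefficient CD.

From D = ½ρv²S·CD, rearranging gives CD = 2D/(ρv²S).
CD = 2 × 47.6 / (1.02 × 27.2² × 2.18) = 0.0579

CD = 0.0579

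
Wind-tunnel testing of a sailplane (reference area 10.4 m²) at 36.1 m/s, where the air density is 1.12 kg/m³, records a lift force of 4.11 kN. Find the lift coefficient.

From L = ½ρv²S·CL, rearranging gives CL = 2L/(ρv²S).
CL = 2 × 4110 / (1.12 × 36.1² × 10.4) = 0.542

CL = 0.542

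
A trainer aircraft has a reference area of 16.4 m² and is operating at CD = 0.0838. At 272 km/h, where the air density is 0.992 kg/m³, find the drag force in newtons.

D = 3890 N

Convert speed: v = 272 km/h ÷ 3.6 = 75.56 m/s.
Dynamic pressure q = ½ρv² = ½ × 0.992 × 75.56² = 2831 Pa.
D = q·S·CD = 2831 × 16.4 × 0.0838 = 3890 N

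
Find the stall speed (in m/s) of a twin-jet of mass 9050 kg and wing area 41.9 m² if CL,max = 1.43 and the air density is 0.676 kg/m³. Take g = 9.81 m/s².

At stall, lift equals weight: L = W = m·g = 9050 × 9.81 = 88780 N.
From L = ½ρV²S·CL,max = W: V_stall = √(2W/(ρSCL,max)) = √(2·88780/(0.676·41.9·1.43))
V_stall = √4384 = 66.2 m/s

V_stall = 66.2 m/s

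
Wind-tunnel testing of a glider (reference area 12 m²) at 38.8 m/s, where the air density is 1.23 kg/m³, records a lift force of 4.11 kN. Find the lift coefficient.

CL = 0.37

From L = ½ρv²S·CL, rearranging gives CL = 2L/(ρv²S).
CL = 2 × 4110 / (1.23 × 38.8² × 12) = 0.37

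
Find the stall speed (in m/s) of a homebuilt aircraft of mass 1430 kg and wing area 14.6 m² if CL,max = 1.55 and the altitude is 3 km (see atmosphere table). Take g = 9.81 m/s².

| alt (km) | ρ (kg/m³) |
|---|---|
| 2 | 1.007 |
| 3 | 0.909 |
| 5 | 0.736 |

At 3 km, from the table: ρ = 0.909 kg/m³.
At stall, lift equals weight: L = W = m·g = 1430 × 9.81 = 14030 N.
From L = ½ρV²S·CL,max = W: V_stall = √(2W/(ρSCL,max)) = √(2·14030/(0.909·14.6·1.55))
V_stall = √1364 = 36.9 m/s

V_stall = 36.9 m/s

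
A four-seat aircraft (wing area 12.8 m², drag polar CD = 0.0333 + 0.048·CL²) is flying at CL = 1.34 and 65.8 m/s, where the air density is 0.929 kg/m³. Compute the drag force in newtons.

CD = 0.0333 + 0.048 × 1.34² = 0.1195
D = ½ρv²S·CD = ½ × 0.929 × 65.8² × 12.8 × 0.1195 = 3080 N

D = 3080 N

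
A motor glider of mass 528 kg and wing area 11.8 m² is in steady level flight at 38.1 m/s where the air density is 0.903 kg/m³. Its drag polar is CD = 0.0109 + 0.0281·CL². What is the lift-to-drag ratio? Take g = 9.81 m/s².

In steady level flight, lift balances weight: W = mg = 528 × 9.81 = 5179.7 N.
q = ½ρv² = ½ × 0.903 × 38.1² = 655.4 Pa.
CL = 2W/(ρv²S) = 2×5179.7/(0.903×38.1²×11.8) = 0.6698.
CD = 0.0109 + 0.0281 × 0.6698² = 0.0235.
L/D = CL/CD = 0.6698 / 0.0235 = 28.5

L/D = 28.5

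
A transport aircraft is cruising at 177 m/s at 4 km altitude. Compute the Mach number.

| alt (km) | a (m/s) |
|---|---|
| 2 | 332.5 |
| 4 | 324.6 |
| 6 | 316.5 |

At 4 km, from the table: a = 324.6 m/s.
M = v/a = 177 / 324.6 = 0.545

M = 0.545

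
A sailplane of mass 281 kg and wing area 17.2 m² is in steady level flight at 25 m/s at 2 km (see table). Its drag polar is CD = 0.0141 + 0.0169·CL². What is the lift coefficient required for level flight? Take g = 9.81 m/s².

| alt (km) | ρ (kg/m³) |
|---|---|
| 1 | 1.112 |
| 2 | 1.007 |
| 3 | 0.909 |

CL = 0.509

At 2 km, from the table: ρ = 1.007 kg/m³.
In steady level flight, lift balances weight: W = mg = 281 × 9.81 = 2756.6 N.
q = ½ρv² = ½ × 1.007 × 25² = 314.7 Pa.
Required CL = L/(qS) = 2756.6/(314.7·17.2) = 0.5093.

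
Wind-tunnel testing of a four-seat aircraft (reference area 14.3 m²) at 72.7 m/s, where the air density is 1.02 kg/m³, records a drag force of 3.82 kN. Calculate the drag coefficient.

From D = ½ρv²S·CD, rearranging gives CD = 2D/(ρv²S).
CD = 2 × 3820 / (1.02 × 72.7² × 14.3) = 0.0991

CD = 0.0991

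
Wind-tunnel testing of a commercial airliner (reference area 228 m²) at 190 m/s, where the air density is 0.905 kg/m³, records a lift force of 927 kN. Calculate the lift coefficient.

From L = ½ρv²S·CL, rearranging gives CL = 2L/(ρv²S).
CL = 2 × 9.27×10^5 / (0.905 × 190² × 228) = 0.249

CL = 0.249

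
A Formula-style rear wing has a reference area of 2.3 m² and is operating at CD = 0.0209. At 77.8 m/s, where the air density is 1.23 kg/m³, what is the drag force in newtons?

D = ½ρv²S·CD = ½ × 1.23 × 77.8² × 2.3 × 0.0209 = 179 N

D = 179 N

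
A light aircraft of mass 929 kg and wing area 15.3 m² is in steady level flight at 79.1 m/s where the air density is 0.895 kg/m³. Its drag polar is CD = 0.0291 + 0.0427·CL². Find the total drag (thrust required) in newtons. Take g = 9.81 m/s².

D = 1330 N

Level flight ⇒ L = W = m·g = 929 × 9.81 = 9113.5 N.
Dynamic pressure q = 0.5 × 0.895 × 79.1² = 2800 Pa.
CL = W/(q·S) = 9113.5 / (2800 × 15.3) = 0.2127.
CD = 0.0291 + 0.0427 × 0.2127² = 0.03103.
D = q·S·CD = 2800 × 15.3 × 0.03103 = 1329 N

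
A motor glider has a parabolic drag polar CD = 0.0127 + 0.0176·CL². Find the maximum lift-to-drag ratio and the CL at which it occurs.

For CD = CD0 + K·CL², (L/D)max occurs at CL* = √(CD0/K) and equals 1/(2√(K·CD0)).
(L/D)max = 1/(2√(0.0176 × 0.0127)) = 1/(2 × 0.01495) = 33.4
CL* = √(0.0127/0.0176) = 0.849

(L/D)max = 33.4, at CL = 0.849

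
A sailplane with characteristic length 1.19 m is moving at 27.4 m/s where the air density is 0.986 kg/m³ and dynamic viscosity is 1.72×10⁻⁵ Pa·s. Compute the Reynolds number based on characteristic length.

Re = 1.87×10^6

Re = ρ·v·c/μ = 0.986 × 27.4 × 1.19 / (1.72×10⁻⁵) = 1.87×10^6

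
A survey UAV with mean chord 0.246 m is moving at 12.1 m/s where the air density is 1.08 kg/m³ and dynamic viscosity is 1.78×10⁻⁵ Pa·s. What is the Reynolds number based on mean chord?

Re = ρ·v·c/μ = 1.08 × 12.1 × 0.246 / (1.78×10⁻⁵) = 1.81×10^5

Re = 1.81×10^5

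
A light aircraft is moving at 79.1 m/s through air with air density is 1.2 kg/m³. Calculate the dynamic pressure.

q = 3750 Pa

q = ½ρv² = ½ × 1.2 × 79.1² = 3750 Pa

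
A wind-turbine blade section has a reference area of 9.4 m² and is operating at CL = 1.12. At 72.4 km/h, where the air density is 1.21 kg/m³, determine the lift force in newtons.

Convert speed: v = 72.4 km/h ÷ 3.6 = 20.11 m/s.
Dynamic pressure q = ½ρv² = ½ × 1.21 × 20.11² = 244.7 Pa.
L = q·S·CL = 244.7 × 9.4 × 1.12 = 2580 N

L = 2580 N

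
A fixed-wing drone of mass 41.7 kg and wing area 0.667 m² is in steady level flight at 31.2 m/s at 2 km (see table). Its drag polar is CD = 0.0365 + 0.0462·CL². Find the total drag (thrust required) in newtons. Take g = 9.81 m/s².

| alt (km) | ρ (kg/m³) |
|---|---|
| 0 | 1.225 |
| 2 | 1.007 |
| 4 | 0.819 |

D = 35.6 N

At 2 km, from the table: ρ = 1.007 kg/m³.
In steady level flight, lift balances weight: W = mg = 41.7 × 9.81 = 409.08 N.
Dynamic pressure q = 0.5 × 1.007 × 31.2² = 490.1 Pa.
CL = 2W/(ρv²S) = 2×409.08/(1.007×31.2²×0.667) = 1.251.
CD = 0.0365 + 0.0462 × 1.251² = 0.1088.
D = q·S·CD = 490.1 × 0.667 × 0.1088 = 35.58 N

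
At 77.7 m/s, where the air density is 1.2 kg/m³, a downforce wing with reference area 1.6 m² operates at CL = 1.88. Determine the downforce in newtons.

L = 10900 N

L = ½ρv²S·CL = ½ × 1.2 × 77.7² × 1.6 × 1.88 = 10900 N ≈ 10.9 kN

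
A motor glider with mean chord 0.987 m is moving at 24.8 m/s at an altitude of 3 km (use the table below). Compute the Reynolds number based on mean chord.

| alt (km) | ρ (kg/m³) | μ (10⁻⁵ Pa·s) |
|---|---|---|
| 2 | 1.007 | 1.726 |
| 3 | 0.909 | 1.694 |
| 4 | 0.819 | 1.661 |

At 3 km, from the table: ρ = 0.909 kg/m³, μ = 1.694×10⁻⁵ Pa·s.
Re = ρ·v·c/μ = 0.909 × 24.8 × 0.987 / (1.694×10⁻⁵) = 1.31×10^6

Re = 1.31×10^6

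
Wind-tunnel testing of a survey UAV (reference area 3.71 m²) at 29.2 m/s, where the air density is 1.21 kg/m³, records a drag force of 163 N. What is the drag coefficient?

From D = ½ρv²S·CD, rearranging gives CD = 2D/(ρv²S).
CD = 2 × 163 / (1.21 × 29.2² × 3.71) = 0.0852

CD = 0.0852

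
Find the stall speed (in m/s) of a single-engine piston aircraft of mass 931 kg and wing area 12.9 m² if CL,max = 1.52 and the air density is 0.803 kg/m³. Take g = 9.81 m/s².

V_stall = 34.1 m/s

Stall occurs when L = W at CL,max. W = mg = 931 × 9.81 = 9133 N.
V_stall = √(2W/(ρ·S·CL,max)) = √(2 × 9133 / (0.803 × 12.9 × 1.52))
V_stall = √1160 = 34.1 m/s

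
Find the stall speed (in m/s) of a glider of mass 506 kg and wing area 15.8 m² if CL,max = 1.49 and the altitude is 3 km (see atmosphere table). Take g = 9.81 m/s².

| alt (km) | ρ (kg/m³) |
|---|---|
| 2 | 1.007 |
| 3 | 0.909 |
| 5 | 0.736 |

V_stall = 21.5 m/s

At 3 km, from the table: ρ = 0.909 kg/m³.
At stall, lift equals weight: L = W = m·g = 506 × 9.81 = 4964 N.
V_stall = √(2W/(ρ·S·CL,max)) = √(2 × 4964 / (0.909 × 15.8 × 1.49))
V_stall = √463.9 = 21.5 m/s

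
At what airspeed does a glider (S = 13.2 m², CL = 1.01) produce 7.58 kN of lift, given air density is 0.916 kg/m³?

v = 35.2 m/s

L = ½ρv²S·CL ⇒ v = √(2L/(ρ·S·CL))
v = √(2 × 7580 / (0.916 × 13.2 × 1.01)) = √1241 = 35.2 m/s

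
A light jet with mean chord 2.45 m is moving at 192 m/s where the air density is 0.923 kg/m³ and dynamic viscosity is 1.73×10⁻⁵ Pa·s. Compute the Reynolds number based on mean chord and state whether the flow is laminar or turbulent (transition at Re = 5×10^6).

Re = ρ·v·c/μ = 0.923 × 192 × 2.45 / (1.73×10⁻⁵) = 2.51×10^7
Since 2.51×10^7 > 5×10^6, the flow is turbulent.

Re = 2.51×10^7 (turbulent)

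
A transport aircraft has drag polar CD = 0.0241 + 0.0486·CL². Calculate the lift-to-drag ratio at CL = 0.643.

CD = 0.0241 + 0.0486 × 0.643² = 0.04419
L/D = CL/CD = 0.643 / 0.04419 = 14.5

L/D = 14.5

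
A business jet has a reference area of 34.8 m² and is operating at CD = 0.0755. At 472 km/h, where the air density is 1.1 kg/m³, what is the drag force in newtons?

Convert speed: v = 472 km/h ÷ 3.6 = 131.1 m/s.
D = ½ρv²S·CD = ½ × 1.1 × 131.1² × 34.8 × 0.0755 = 24800 N ≈ 24.8 kN

D = 24800 N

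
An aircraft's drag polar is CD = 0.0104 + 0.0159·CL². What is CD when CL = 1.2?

CD = 0.0333

CD = 0.0104 + 0.0159 × 1.2² = 0.0104 + 0.0229 = 0.0333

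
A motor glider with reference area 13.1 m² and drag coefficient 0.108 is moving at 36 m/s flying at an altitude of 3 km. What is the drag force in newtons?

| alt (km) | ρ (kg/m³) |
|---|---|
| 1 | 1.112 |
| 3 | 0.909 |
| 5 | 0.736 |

At 3 km, from the table: ρ = 0.909 kg/m³.
D = ½ρv²S·CD = ½ × 0.909 × 36² × 13.1 × 0.108 = 833 N

D = 833 N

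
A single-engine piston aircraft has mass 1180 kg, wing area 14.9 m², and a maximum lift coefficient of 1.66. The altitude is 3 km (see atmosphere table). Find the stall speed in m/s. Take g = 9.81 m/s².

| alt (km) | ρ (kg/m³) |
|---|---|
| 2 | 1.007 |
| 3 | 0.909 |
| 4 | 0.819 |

V_stall = 32.1 m/s

At 3 km, from the table: ρ = 0.909 kg/m³.
Stall occurs when L = W at CL,max. W = mg = 1180 × 9.81 = 11580 N.
From L = ½ρV²S·CL,max = W: V_stall = √(2W/(ρSCL,max)) = √(2·11580/(0.909·14.9·1.66))
V_stall = √1030 = 32.1 m/s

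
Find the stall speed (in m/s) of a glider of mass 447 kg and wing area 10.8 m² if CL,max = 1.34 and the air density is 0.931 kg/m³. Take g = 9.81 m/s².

Stall occurs when L = W at CL,max. W = mg = 447 × 9.81 = 4385 N.
From L = ½ρV²S·CL,max = W: V_stall = √(2W/(ρSCL,max)) = √(2·4385/(0.931·10.8·1.34))
V_stall = √650.9 = 25.5 m/s

V_stall = 25.5 m/s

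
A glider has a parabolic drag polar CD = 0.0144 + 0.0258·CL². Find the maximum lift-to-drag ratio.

(L/D)max = 25.9

For CD = CD0 + K·CL², (L/D)max occurs at CL* = √(CD0/K) and equals 1/(2√(K·CD0)).
(L/D)max = 1/(2√(0.0258 × 0.0144)) = 1/(2 × 0.01927) = 25.9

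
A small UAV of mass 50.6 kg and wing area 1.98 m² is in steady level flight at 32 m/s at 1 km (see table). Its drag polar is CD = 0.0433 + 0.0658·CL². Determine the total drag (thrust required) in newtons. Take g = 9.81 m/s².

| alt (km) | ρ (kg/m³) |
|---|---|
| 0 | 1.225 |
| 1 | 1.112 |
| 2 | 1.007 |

D = 63.2 N

At 1 km, from the table: ρ = 1.112 kg/m³.
Weight W = mg = 50.6 × 9.81 = 496.39 N; in level flight L = W.
q = ½ρv² = ½ × 1.112 × 32² = 569.3 Pa.
Required CL = L/(qS) = 496.39/(569.3·1.98) = 0.4403.
CD = 0.0433 + 0.0658 × 0.4403² = 0.05606.
D = q·S·CD = 569.3 × 1.98 × 0.05606 = 63.19 N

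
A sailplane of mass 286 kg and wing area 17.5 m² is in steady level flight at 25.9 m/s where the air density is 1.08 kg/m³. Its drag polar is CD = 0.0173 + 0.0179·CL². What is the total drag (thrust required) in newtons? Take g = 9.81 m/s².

Level flight ⇒ L = W = m·g = 286 × 9.81 = 2805.7 N.
Dynamic pressure q = 0.5 × 1.08 × 25.9² = 362.2 Pa.
CL = 2W/(ρv²S) = 2×2805.7/(1.08×25.9²×17.5) = 0.4426.
CD = 0.0173 + 0.0179 × 0.4426² = 0.02081.
D = q·S·CD = 362.2 × 17.5 × 0.02081 = 131.9 N

D = 132 N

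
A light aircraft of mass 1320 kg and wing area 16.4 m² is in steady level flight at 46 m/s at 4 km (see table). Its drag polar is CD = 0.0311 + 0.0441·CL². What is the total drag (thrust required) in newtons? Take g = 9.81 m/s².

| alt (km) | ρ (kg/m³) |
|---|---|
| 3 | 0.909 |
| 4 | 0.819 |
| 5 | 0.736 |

At 4 km, from the table: ρ = 0.819 kg/m³.
Weight W = mg = 1320 × 9.81 = 12949 N; in level flight L = W.
Dynamic pressure q = 0.5 × 0.819 × 46² = 866.5 Pa.
CL = W/(q·S) = 12949 / (866.5 × 16.4) = 0.9112.
CD = 0.0311 + 0.0441 × 0.9112² = 0.06772.
D = q·S·CD = 866.5 × 16.4 × 0.06772 = 962.3 N

D = 962 N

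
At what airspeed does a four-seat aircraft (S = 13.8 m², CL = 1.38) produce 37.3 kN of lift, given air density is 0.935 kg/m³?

v = 64.7 m/s

L = ½ρv²S·CL ⇒ v = √(2L/(ρ·S·CL))
v = √(2 × 37300 / (0.935 × 13.8 × 1.38)) = √4190 = 64.7 m/s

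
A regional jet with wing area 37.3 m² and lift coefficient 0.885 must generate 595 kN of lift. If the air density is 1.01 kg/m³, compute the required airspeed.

v = 189 m/s

L = ½ρv²S·CL ⇒ v = √(2L/(ρ·S·CL))
v = √(2 × 5.95×10^5 / (1.01 × 37.3 × 0.885)) = √35690 = 189 m/s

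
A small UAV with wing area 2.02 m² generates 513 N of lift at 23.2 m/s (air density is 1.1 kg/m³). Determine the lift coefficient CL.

From L = ½ρv²S·CL, rearranging gives CL = 2L/(ρv²S).
CL = 2 × 513 / (1.1 × 23.2² × 2.02) = 0.858

CL = 0.858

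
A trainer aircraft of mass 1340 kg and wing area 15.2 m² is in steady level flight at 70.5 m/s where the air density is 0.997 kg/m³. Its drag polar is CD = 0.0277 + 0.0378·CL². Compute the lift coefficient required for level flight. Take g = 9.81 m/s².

Level flight ⇒ L = W = m·g = 1340 × 9.81 = 13145 N.
Dynamic pressure q = 0.5 × 0.997 × 70.5² = 2478 Pa.
Required CL = L/(qS) = 13145/(2478·15.2) = 0.349.

CL = 0.349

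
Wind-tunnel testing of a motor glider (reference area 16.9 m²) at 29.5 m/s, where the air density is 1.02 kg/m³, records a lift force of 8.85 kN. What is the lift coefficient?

From L = ½ρv²S·CL, rearranging gives CL = 2L/(ρv²S).
CL = 2 × 8850 / (1.02 × 29.5² × 16.9) = 1.18

CL = 1.18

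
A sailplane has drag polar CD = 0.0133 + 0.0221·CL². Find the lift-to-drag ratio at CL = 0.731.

L/D = 29.1

CD = 0.0133 + 0.0221 × 0.731² = 0.02511
L/D = CL/CD = 0.731 / 0.02511 = 29.1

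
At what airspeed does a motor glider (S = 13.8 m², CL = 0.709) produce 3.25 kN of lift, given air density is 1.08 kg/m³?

L = ½ρv²S·CL ⇒ v = √(2L/(ρ·S·CL))
v = √(2 × 3250 / (1.08 × 13.8 × 0.709)) = √615.1 = 24.8 m/s

v = 24.8 m/s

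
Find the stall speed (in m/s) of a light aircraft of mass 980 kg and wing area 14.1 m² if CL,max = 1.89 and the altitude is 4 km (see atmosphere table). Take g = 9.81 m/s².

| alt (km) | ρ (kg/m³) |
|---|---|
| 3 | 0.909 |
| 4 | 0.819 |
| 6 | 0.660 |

At 4 km, from the table: ρ = 0.819 kg/m³.
Stall occurs when L = W at CL,max. W = mg = 980 × 9.81 = 9614 N.
From L = ½ρV²S·CL,max = W: V_stall = √(2W/(ρSCL,max)) = √(2·9614/(0.819·14.1·1.89))
V_stall = √881 = 29.7 m/s

V_stall = 29.7 m/s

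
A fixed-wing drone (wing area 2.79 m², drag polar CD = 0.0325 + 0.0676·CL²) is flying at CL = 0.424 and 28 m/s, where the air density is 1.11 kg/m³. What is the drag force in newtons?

CD = 0.0325 + 0.0676 × 0.424² = 0.04465
D = ½ρv²S·CD = ½ × 1.11 × 28² × 2.79 × 0.04465 = 54.2 N

D = 54.2 N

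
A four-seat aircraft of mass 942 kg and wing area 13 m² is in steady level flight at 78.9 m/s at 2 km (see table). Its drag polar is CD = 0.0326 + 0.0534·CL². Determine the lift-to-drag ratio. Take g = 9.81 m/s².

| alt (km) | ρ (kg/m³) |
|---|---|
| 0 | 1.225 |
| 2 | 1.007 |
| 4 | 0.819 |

At 2 km, from the table: ρ = 1.007 kg/m³.
Level flight ⇒ L = W = m·g = 942 × 9.81 = 9241 N.
q = ½ρv² = ½ × 1.007 × 78.9² = 3134 Pa.
CL = W/(q·S) = 9241 / (3134 × 13) = 0.2268.
CD = 0.0326 + 0.0534 × 0.2268² = 0.03535.
L/D = CL/CD = 0.2268 / 0.03535 = 6.42

L/D = 6.42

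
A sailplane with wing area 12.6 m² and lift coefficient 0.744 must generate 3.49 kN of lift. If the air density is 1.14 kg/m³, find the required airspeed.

L = ½ρv²S·CL ⇒ v = √(2L/(ρ·S·CL))
v = √(2 × 3490 / (1.14 × 12.6 × 0.744)) = √653.1 = 25.6 m/s

v = 25.6 m/s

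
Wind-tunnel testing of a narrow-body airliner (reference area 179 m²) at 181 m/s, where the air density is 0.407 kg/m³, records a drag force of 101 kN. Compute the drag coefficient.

From D = ½ρv²S·CD, rearranging gives CD = 2D/(ρv²S).
CD = 2 × 1.01×10^5 / (0.407 × 181² × 179) = 0.0846

CD = 0.0846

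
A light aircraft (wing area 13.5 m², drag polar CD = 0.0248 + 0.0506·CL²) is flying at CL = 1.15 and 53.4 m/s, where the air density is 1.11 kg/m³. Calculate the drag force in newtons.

CD = 0.0248 + 0.0506 × 1.15² = 0.09172
D = ½ρv²S·CD = ½ × 1.11 × 53.4² × 13.5 × 0.09172 = 1960 N

D = 1960 N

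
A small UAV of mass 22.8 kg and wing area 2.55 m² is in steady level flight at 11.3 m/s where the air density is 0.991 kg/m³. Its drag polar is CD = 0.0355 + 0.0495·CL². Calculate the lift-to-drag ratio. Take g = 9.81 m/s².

L/D = 10.6

Level flight ⇒ L = W = m·g = 22.8 × 9.81 = 223.67 N.
Dynamic pressure q = 0.5 × 0.991 × 11.3² = 63.27 Pa.
CL = 2W/(ρv²S) = 2×223.67/(0.991×11.3²×2.55) = 1.386.
CD = 0.0355 + 0.0495 × 1.386² = 0.1306.
L/D = CL/CD = 1.386 / 0.1306 = 10.6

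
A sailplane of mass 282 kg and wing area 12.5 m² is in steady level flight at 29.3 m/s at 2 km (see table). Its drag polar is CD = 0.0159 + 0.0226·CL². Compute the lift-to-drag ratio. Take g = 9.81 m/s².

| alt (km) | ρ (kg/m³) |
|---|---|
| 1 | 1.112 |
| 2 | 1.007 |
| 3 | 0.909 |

At 2 km, from the table: ρ = 1.007 kg/m³.
Level flight ⇒ L = W = m·g = 282 × 9.81 = 2766.4 N.
q = ½ρv² = ½ × 1.007 × 29.3² = 432.2 Pa.
CL = W/(q·S) = 2766.4 / (432.2 × 12.5) = 0.512.
CD = 0.0159 + 0.0226 × 0.512² = 0.02182.
L/D = CL/CD = 0.512 / 0.02182 = 23.5

L/D = 23.5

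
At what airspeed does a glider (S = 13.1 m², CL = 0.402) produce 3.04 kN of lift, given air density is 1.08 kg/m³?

L = ½ρv²S·CL ⇒ v = √(2L/(ρ·S·CL))
v = √(2 × 3040 / (1.08 × 13.1 × 0.402)) = √1069 = 32.7 m/s

v = 32.7 m/s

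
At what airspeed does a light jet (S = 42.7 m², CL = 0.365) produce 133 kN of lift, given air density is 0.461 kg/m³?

L = ½ρv²S·CL ⇒ v = √(2L/(ρ·S·CL))
v = √(2 × 1.33×10^5 / (0.461 × 42.7 × 0.365)) = √37020 = 192 m/s

v = 192 m/s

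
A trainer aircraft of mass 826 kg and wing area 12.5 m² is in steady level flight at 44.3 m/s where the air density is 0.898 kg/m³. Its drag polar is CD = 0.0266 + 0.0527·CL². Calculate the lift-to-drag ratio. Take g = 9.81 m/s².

Weight W = mg = 826 × 9.81 = 8103.1 N; in level flight L = W.
Dynamic pressure q = 0.5 × 0.898 × 44.3² = 881.2 Pa.
CL = W/(q·S) = 8103.1 / (881.2 × 12.5) = 0.7357.
CD = 0.0266 + 0.0527 × 0.7357² = 0.05512.
L/D = CL/CD = 0.7357 / 0.05512 = 13.3

L/D = 13.3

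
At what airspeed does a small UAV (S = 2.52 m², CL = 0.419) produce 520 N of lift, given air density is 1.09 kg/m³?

v = 30.1 m/s

L = ½ρv²S·CL ⇒ v = √(2L/(ρ·S·CL))
v = √(2 × 520 / (1.09 × 2.52 × 0.419)) = √903.6 = 30.1 m/s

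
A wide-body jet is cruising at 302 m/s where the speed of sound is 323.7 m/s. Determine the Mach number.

M = 0.933

M = v/a = 302 / 323.7 = 0.933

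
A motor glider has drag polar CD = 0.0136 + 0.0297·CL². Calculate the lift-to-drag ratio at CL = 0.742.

L/D = 24.8

CD = 0.0136 + 0.0297 × 0.742² = 0.02995
L/D = CL/CD = 0.742 / 0.02995 = 24.8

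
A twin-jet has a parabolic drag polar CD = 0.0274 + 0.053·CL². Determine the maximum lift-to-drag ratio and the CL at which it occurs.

(L/D)max = 13.1, at CL = 0.719

For CD = CD0 + K·CL², (L/D)max occurs at CL* = √(CD0/K) and equals 1/(2√(K·CD0)).
(L/D)max = 1/(2√(0.053 × 0.0274)) = 1/(2 × 0.03811) = 13.1
CL* = √(0.0274/0.053) = 0.719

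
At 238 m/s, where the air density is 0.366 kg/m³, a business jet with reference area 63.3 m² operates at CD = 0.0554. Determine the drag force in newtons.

D = 36400 N

Dynamic pressure q = ½ρv² = ½ × 0.366 × 238² = 10370 Pa.
D = q·S·CD = 10370 × 63.3 × 0.0554 = 36400 N ≈ 36.4 kN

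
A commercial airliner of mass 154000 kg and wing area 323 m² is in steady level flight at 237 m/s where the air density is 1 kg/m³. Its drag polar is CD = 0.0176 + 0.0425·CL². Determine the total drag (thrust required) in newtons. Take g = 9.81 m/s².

D = 1.7×10^5 N

In steady level flight, lift balances weight: W = mg = 154000 × 9.81 = 1.5107×10^6 N.
Dynamic pressure q = 0.5 × 1 × 237² = 28080 Pa.
CL = W/(q·S) = 1.5107×10^6 / (28080 × 323) = 0.1665.
CD = 0.0176 + 0.0425 × 0.1665² = 0.01878.
D = q·S·CD = 28080 × 323 × 0.01878 = 1.703×10^5 N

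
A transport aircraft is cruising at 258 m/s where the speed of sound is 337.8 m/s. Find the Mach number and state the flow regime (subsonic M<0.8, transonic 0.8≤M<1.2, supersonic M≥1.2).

M = 0.764 (subsonic)

M = v/a = 258 / 337.8 = 0.764
M = 0.764 → subsonic.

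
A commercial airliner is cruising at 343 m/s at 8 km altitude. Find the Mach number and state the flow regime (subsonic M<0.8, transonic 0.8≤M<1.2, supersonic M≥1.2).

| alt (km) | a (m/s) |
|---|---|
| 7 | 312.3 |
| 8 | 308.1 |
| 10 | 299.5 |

At 8 km, from the table: a = 308.1 m/s.
M = v/a = 343 / 308.1 = 1.11
M = 1.11 → transonic.

M = 1.11 (transonic)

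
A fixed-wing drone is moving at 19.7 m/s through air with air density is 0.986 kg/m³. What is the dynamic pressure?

q = ½ρv² = ½ × 0.986 × 19.7² = 191 Pa

q = 191 Pa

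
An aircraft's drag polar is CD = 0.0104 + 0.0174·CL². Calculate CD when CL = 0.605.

CD = 0.0104 + 0.0174 × 0.605² = 0.0104 + 0.006369 = 0.0168

CD = 0.0168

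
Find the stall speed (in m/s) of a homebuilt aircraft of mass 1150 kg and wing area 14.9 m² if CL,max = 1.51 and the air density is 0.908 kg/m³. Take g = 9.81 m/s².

V_stall = 33.2 m/s

Weight W = mg = 1150 × 9.81 = 11280 N.
From L = ½ρV²S·CL,max = W: V_stall = √(2W/(ρSCL,max)) = √(2·11280/(0.908·14.9·1.51))
V_stall = √1104 = 33.2 m/s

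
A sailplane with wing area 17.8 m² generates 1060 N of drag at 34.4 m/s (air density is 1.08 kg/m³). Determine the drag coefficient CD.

CD = 0.0932

From D = ½ρv²S·CD, rearranging gives CD = 2D/(ρv²S).
CD = 2 × 1060 / (1.08 × 34.4² × 17.8) = 0.0932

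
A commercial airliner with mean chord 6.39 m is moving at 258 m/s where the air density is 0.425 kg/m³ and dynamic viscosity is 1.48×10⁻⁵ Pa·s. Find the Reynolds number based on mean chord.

Re = 4.73×10^7

Re = ρ·v·c/μ = 0.425 × 258 × 6.39 / (1.48×10⁻⁵) = 4.73×10^7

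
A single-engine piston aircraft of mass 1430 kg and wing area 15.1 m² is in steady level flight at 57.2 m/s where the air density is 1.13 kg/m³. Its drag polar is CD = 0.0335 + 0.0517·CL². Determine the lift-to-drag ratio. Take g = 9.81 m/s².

In steady level flight, lift balances weight: W = mg = 1430 × 9.81 = 14028 N.
q = ½ρv² = ½ × 1.13 × 57.2² = 1849 Pa.
Required CL = L/(qS) = 14028/(1849·15.1) = 0.5026.
CD = 0.0335 + 0.0517 × 0.5026² = 0.04656.
L/D = CL/CD = 0.5026 / 0.04656 = 10.8

L/D = 10.8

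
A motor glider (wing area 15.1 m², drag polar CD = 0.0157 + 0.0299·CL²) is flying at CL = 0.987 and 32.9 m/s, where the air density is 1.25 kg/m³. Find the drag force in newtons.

CD = 0.0157 + 0.0299 × 0.987² = 0.04483
D = ½ρv²S·CD = ½ × 1.25 × 32.9² × 15.1 × 0.04483 = 458 N

D = 458 N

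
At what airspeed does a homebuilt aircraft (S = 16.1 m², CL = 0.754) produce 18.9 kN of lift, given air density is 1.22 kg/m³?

v = 50.5 m/s

L = ½ρv²S·CL ⇒ v = √(2L/(ρ·S·CL))
v = √(2 × 18900 / (1.22 × 16.1 × 0.754)) = √2552 = 50.5 m/s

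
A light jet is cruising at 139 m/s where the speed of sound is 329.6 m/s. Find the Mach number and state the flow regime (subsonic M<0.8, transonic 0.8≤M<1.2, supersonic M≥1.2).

M = v/a = 139 / 329.6 = 0.422
M = 0.422 → subsonic.

M = 0.422 (subsonic)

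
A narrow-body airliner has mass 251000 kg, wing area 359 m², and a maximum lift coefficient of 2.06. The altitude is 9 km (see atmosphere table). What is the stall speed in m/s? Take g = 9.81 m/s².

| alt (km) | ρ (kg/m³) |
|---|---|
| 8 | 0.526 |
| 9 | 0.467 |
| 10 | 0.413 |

V_stall = 119 m/s

At 9 km, from the table: ρ = 0.467 kg/m³.
At stall, lift equals weight: L = W = m·g = 251000 × 9.81 = 2.462×10^6 N.
From L = ½ρV²S·CL,max = W: V_stall = √(2W/(ρSCL,max)) = √(2·2.462×10^6/(0.467·359·2.06))
V_stall = √14260 = 119 m/s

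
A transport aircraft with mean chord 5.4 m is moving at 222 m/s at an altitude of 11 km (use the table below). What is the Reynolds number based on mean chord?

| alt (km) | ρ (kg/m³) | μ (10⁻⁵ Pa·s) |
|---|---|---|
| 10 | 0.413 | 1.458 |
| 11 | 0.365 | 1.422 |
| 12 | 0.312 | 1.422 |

Re = 3.08×10^7

At 11 km, from the table: ρ = 0.365 kg/m³, μ = 1.422×10⁻⁵ Pa·s.
Re = ρ·v·c/μ = 0.365 × 222 × 5.4 / (1.422×10⁻⁵) = 3.08×10^7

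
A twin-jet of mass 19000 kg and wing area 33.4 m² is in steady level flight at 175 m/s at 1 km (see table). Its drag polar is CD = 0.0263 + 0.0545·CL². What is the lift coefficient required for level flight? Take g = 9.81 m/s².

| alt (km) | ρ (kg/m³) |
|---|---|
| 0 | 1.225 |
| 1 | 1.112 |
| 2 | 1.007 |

At 1 km, from the table: ρ = 1.112 kg/m³.
Weight W = mg = 19000 × 9.81 = 1.8639×10^5 N; in level flight L = W.
q = ½ρv² = ½ × 1.112 × 175² = 17030 Pa.
CL = W/(q·S) = 1.8639×10^5 / (17030 × 33.4) = 0.3277.

CL = 0.328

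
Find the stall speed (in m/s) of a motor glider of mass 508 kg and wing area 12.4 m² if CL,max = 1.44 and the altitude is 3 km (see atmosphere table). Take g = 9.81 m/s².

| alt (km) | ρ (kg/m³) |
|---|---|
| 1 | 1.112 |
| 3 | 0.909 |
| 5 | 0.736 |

At 3 km, from the table: ρ = 0.909 kg/m³.
Weight W = mg = 508 × 9.81 = 4983 N.
V_stall = √(2W/(ρ·S·CL,max)) = √(2 × 4983 / (0.909 × 12.4 × 1.44))
V_stall = √614.1 = 24.8 m/s

V_stall = 24.8 m/s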